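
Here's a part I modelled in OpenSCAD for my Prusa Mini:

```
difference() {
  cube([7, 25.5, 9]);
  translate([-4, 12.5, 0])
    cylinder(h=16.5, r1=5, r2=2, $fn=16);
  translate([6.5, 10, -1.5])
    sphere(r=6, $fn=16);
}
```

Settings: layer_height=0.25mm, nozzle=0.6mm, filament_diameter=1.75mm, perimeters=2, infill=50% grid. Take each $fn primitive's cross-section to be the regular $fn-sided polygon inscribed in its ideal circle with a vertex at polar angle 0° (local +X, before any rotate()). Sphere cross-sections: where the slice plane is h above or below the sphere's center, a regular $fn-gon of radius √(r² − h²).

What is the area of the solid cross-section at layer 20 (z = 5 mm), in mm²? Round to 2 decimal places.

178.46 mm²

At z = 5 mm: the 7×25.5 cube contributes its full rectangle (area 178.50 mm²); the cone at (-4, 12.5) contributes a regular 16-gon of circumradius 4.091 (interpolated between r1=5 and r2=2 at t=0.303) (area = (16/2)·4.091²·sin(360°/16) = 51.24 mm²); the sphere at (6.5, 10) is not intersected at this z (|z−center|=6.500 > r=6); After the difference (first − rest): starting from the 7×25.5 cube (178.50 mm²), the cone at (-4, 12.5) partially overlaps it — only the 0.04 mm² overlap (of its 51.24 mm²) is removed, clipping the outline — area = 178.46 mm². Overall, the cross-section is a single solid region. Net area = 178.46 mm².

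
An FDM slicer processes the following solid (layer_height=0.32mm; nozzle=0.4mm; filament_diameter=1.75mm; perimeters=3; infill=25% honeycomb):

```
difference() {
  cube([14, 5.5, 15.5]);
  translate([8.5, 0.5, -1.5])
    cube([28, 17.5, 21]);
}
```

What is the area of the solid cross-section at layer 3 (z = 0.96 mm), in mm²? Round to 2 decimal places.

49.50 mm²

At z = 0.96 mm: the cube is present — its section is the full 14×5.5 rectangle (area 77.00 mm²); the cube at (8.5, 0.5) is present — its section is the full 28×17.5 rectangle (area 490.00 mm²); Taking the first minus the rest: starting from the 14×5.5 cube (77.00 mm²), the 28×17.5 cube at (8.5, 0.5) partially overlaps it — only the 27.50 mm² overlap (of its 490.00 mm²) is removed, clipping the outline — area = 49.50 mm². Overall, the cross-section is a single solid region. Net area = 49.50 mm².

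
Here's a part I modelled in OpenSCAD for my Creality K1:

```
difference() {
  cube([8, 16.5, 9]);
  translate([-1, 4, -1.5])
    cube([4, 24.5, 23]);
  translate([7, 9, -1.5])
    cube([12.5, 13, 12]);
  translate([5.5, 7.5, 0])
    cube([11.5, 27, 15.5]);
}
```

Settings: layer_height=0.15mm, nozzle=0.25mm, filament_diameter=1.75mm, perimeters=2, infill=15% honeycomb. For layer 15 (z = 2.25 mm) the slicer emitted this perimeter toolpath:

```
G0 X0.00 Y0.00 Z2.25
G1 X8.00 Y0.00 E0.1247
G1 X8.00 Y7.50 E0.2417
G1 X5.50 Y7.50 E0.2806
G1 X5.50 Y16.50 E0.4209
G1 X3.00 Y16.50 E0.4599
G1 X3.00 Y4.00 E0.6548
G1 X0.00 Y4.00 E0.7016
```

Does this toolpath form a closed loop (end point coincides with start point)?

Start point (G0): (0.00, 0.00). End point (last G1): the path does not return to the start — open.

no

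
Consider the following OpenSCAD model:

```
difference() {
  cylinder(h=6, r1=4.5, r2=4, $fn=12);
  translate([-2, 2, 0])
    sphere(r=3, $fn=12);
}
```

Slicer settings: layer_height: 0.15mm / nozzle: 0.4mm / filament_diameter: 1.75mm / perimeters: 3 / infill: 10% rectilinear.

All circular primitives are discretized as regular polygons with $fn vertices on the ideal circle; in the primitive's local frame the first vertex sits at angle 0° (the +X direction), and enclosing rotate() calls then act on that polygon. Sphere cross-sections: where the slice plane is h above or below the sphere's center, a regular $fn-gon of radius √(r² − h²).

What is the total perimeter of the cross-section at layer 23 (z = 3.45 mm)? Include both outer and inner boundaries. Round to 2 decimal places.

26.17 mm

At z = 3.45 mm: the cone contributes a regular 12-gon of circumradius 4.213 (interpolated between r1=4.5 and r2=4 at t=0.575) (perimeter = 2·12·4.213·sin(180°/12) = 26.17 mm); the sphere at (-2, 2) is not intersected at this z (|z−center|=3.450 > r=3); Subtracting the remaining from the first: none of the subtracted shapes is present at this height, so the cone is unchanged — boundary = 26.17 mm. Overall, the cross-section is a single solid region. Total boundary length (outer) = 26.17 mm.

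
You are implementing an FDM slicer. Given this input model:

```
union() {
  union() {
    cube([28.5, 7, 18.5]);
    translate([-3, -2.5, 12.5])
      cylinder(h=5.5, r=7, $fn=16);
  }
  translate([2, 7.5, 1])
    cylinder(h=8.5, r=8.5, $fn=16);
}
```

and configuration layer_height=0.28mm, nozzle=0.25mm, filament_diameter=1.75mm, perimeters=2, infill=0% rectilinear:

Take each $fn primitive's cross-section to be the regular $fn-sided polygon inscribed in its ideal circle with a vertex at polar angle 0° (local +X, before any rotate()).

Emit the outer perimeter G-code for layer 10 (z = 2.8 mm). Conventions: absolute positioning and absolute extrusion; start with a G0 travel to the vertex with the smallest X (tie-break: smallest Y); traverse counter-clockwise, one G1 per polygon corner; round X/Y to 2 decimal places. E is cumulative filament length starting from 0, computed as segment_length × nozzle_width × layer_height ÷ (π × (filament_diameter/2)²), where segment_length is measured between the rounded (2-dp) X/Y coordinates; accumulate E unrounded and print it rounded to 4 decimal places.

G0 X-6.50 Y7.50 Z2.80
G1 X-5.85 Y4.25 E0.0965
G1 X-4.01 Y1.49 E0.1930
G1 X-1.25 Y-0.35 E0.2895
G1 X2.00 Y-1.00 E0.3860
G1 X5.25 Y-0.35 E0.4824
G1 X5.78 Y0.00 E0.5009
G1 X28.50 Y0.00 E1.1621
G1 X28.50 Y7.00 E1.3659
G1 X10.40 Y7.00 E1.8926
G1 X10.50 Y7.50 E1.9075
G1 X9.85 Y10.75 E2.0039
G1 X8.01 Y13.51 E2.1004
G1 X5.25 Y15.35 E2.1970
G1 X2.00 Y16.00 E2.2934
G1 X-1.25 Y15.35 E2.3899
G1 X-4.01 Y13.51 E2.4864
G1 X-5.85 Y10.75 E2.5830
G1 X-6.50 Y7.50 E2.6794

At z = 2.8 mm: the cube is present — its section is the full 28.5×7 rectangle; the cylinder at (-3, -2.5) does not reach this height (z outside [12.5, 18]); Combining (union): only the 28.5×7 cube is present, so the union is just that shape — 1 connected region; the cylinder at (2, 7.5): section is a regular 16-gon, circumradius r=8.5; Taking the union: the regions partially overlap (shared area 62.78 mm²), so overlapping operands fuse into one piece — 1 connected region. The outline is a single polygon with 18 vertices. Extrusion per mm of travel: 0.25 × 0.28 / (π × 0.875²) = 0.029103. Accumulating E over each segment gives final E = 2.6794.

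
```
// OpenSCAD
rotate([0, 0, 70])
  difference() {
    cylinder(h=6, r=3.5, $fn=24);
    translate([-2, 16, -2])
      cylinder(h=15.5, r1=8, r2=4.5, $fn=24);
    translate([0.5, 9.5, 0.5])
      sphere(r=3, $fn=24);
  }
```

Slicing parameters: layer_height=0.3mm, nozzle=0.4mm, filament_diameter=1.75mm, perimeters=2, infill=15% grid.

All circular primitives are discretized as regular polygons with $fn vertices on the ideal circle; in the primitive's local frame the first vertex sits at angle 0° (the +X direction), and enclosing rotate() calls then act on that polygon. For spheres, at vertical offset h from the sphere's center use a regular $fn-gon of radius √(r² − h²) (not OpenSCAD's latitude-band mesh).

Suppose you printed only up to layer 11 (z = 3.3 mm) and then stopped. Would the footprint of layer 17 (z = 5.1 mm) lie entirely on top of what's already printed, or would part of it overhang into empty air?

entirely on top

Compare the two slices. At z = 3.3: the r=3.5 cylinder gives a regular 24-gon of circumradius 3.5 (constant along its height) (area = (24/2)·3.500²·sin(360°/24) = 38.05 mm²); the cone at (-2, 16) contributes a regular 24-gon of circumradius 6.803 (interpolated between r1=8 and r2=4.5 at t=0.342) (area = (24/2)·6.803²·sin(360°/24) = 143.75 mm²); the r=3 sphere at (0.5, 9.5) slices to a regular 24-gon of circumradius 1.077 (√(r²−h²) with h=2.8 from center) (area = (24/2)·1.077²·sin(360°/24) = 3.60 mm²); Subtracting the remaining from the first: starting from the r=3.5 cylinder (38.05 mm²), the cone at (-2, 16) misses the remaining region (no effect); the r=3 sphere at (0.5, 9.5) misses the remaining region (no effect) — area = 38.05 mm²; (rotated 70° about Z; rotation is an isometry so areas/perimeters/island counts are preserved). At z = 5.1: the cylinder: section is a regular 24-gon, circumradius r=3.5 (area = (24/2)·3.500²·sin(360°/24) = 38.05 mm²); the cone at (-2, 16) contributes a regular 24-gon of circumradius 6.397 (interpolated between r1=8 and r2=4.5 at t=0.458) (area = (24/2)·6.397²·sin(360°/24) = 127.09 mm²); the sphere at (0.5, 9.5) is absent (|z−center|=4.600 > r=3); Taking the first minus the rest: starting from the r=3.5 cylinder (38.05 mm²), the cone at (-2, 16) misses the remaining region (no effect) — area = 38.05 mm²; (rotated 70° about Z; rotation is an isometry so areas/perimeters/island counts are preserved). Checking containment: the cross-section at z = 5.1 is a subset of the cross-section at z = 3.3.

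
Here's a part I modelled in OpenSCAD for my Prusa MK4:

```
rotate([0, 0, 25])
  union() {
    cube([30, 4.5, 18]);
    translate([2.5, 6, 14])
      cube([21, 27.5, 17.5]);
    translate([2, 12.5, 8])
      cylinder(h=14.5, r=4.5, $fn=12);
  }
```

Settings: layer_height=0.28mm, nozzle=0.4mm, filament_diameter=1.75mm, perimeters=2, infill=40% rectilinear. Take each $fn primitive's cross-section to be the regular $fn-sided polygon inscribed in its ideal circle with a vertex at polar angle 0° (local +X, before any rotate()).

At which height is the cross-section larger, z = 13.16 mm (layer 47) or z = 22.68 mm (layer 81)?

Layer 47 (z = 13.16): the cube (footprint 30×4.5) is included at this height (area 135.00 mm²); the cube at (2.5, 6) does not reach this height (z outside [14, 31.5]); the r=4.5 cylinder at (2, 12.5) gives a regular 12-gon of circumradius 4.5 (constant along its height) (area = (12/2)·4.500²·sin(360°/12) = 60.75 mm²); Combining (union): the 2 present regions are separate (no shared area or edge), so areas and boundary lengths simply add and each stays a separate island — area = 195.75 mm²; (whole slice rotated 25° about Z — lengths, areas and connectivity unchanged). So its area = 195.75 mm². Layer 81 (z = 22.68): the cube does not reach this height (z outside [0, 18]); the 21×27.5 cube at (2.5, 6) contributes its full rectangle (area 577.50 mm²); the cylinder at (2, 12.5) is not intersected at this z (z outside [8, 22.5]); Merging all regions: only the 21×27.5 cube at (2.5, 6) is present, so the union is just that shape — area = 577.50 mm²; (rotated 25° about Z; rotation is an isometry so areas/perimeters/island counts are preserved). So its area = 577.50 mm². Layer 81 is larger (577.50 vs 195.75 mm²).

layer 81 (z = 22.68 mm)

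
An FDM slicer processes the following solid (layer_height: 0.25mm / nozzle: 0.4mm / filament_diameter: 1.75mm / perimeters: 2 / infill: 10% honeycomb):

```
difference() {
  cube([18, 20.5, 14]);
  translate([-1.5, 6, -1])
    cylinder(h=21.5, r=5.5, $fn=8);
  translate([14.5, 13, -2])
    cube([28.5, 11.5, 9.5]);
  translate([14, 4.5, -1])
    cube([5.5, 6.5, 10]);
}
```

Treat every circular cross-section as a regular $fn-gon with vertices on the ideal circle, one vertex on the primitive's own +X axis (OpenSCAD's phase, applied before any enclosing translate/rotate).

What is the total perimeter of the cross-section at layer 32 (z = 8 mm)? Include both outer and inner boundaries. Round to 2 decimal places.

At z = 8 mm: the 18×20.5 cube contributes its full rectangle (perimeter 77.00 mm); the r=5.5 cylinder at (-1.5, 6) contributes a regular 8-gon of circumradius 5.5 (perimeter = 2·8·5.500·sin(180°/8) = 33.68 mm); the cube at (14.5, 13) is absent (z outside [-2, 7.5]); the cube at (14, 4.5) is present — its section is the full 5.5×6.5 rectangle (perimeter 24.00 mm); After the difference (first − rest): starting from the 18×20.5 cube, the r=5.5 cylinder at (-1.5, 6) partially overlaps it — only the 27.21 mm² overlap (of its 85.56 mm²) is removed, clipping the outline; the 5.5×6.5 cube at (14, 4.5) partially overlaps it — only the 26.00 mm² overlap (of its 35.75 mm²) is removed, clipping the outline — boundary = 88.83 mm. Overall, the cross-section is a single solid region. Total boundary length (outer) = 88.83 mm.

88.83 mm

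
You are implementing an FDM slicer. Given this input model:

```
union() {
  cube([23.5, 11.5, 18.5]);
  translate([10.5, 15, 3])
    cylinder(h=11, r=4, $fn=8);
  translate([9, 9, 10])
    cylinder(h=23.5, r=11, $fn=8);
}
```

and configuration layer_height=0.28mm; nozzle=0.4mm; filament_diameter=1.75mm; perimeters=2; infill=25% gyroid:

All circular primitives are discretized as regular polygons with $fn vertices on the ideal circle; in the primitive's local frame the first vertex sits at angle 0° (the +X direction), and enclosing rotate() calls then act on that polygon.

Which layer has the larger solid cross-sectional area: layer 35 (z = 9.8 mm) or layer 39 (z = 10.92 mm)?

Layer 35 (z = 9.8): the cube (footprint 23.5×11.5) is included at this height (area 270.25 mm²); the r=4 cylinder at (10.5, 15) gives a regular 8-gon of circumradius 4 (constant along its height) (area = (8/2)·4.000²·sin(360°/8) = 45.25 mm²); the cylinder at (9, 9) is absent (z outside [10, 33.5]); Merging all regions: the regions partially overlap — summed areas 315.50 mm² minus the doubly-counted overlap 0.60 mm² gives 314.90 mm² — area = 314.90 mm². So its area = 314.90 mm². Layer 39 (z = 10.92): the cube is present — its section is the full 23.5×11.5 rectangle (area 270.25 mm²); the cylinder at (10.5, 15): section is a regular 8-gon, circumradius r=4 (area = (8/2)·4.000²·sin(360°/8) = 45.25 mm²); the r=11 cylinder at (9, 9) gives a regular 8-gon of circumradius 11 (constant along its height) (area = (8/2)·11.000²·sin(360°/8) = 342.24 mm²); Merging all regions: the regions partially overlap — summed areas 657.74 mm² minus the doubly-counted overlap 250.59 mm² gives 407.15 mm² — area = 407.15 mm². So its area = 407.15 mm². Layer 39 is larger (407.15 vs 314.90 mm²).

layer 39 (z = 10.92 mm)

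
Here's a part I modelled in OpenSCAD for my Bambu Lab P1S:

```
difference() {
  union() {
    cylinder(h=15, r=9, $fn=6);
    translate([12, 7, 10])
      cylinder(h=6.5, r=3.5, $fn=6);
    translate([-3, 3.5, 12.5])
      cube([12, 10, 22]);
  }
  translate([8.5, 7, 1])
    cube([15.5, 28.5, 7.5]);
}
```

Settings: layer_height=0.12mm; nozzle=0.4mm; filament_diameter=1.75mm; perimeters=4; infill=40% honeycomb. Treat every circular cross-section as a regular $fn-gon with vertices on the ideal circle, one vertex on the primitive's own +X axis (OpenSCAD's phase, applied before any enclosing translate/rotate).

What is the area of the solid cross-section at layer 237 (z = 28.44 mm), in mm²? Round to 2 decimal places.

120.00 mm²

At z = 28.44 mm: the cylinder is not intersected at this z (z outside [0, 15]); the cylinder at (12, 7) is not intersected at this z (z outside [10, 16.5]); the 12×10 cube at (-3, 3.5) contributes its full rectangle (area 120.00 mm²); Taking the union: only the 12×10 cube at (-3, 3.5) is present, so the union is just that shape — area = 120.00 mm²; the cube at (8.5, 7) is absent (z outside [1, 8.5]); Subtracting the remaining from the first: none of the subtracted shapes is present at this height, so that combined region is unchanged — area = 120.00 mm². Overall, the cross-section is a single solid region. Net area = 120.00 mm².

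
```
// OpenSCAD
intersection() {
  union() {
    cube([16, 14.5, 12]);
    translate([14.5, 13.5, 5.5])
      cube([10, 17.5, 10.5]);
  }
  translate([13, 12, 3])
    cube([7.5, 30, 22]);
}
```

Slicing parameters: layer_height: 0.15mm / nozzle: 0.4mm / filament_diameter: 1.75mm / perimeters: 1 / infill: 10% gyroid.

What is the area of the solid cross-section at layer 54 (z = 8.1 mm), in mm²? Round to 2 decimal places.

111.00 mm²

At z = 8.1 mm: the cube (footprint 16×14.5) is included at this height (area 232.00 mm²); the cube at (14.5, 13.5) is present — its section is the full 10×17.5 rectangle (area 175.00 mm²); Taking the union: the regions partially overlap — summed areas 407.00 mm² minus the doubly-counted overlap 1.50 mm² gives 405.50 mm² — area = 405.50 mm²; the cube at (13, 12) (footprint 7.5×30) is included at this height (area 225.00 mm²); After intersecting: the 7.5×30 cube at (13, 12) partially overlaps that combined region; clipping to the common part keeps 111.00 mm² — area = 111.00 mm². Overall, the cross-section is a single solid region. Net area = 111.00 mm².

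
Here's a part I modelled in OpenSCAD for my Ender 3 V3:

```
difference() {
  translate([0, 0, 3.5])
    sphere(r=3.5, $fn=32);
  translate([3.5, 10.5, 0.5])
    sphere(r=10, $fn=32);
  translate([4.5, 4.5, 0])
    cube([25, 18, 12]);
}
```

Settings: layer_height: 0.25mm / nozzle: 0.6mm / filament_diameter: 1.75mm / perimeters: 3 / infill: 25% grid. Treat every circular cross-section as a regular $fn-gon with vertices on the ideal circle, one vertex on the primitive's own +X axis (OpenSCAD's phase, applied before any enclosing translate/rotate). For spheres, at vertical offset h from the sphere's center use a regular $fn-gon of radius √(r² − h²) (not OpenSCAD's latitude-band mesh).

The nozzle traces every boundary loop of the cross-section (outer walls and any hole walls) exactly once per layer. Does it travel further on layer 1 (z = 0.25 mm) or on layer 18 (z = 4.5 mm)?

Layer 1 (z = 0.25): the sphere: section is a regular 32-gon, circumradius = √(r²−h²) = √(3.5²−3.25²) = 1.299 (perimeter = 2·32·1.299·sin(180°/32) = 8.15 mm); the sphere at (3.5, 10.5): section is a regular 32-gon, circumradius = √(r²−h²) = √(10²−0.25²) = 9.997 (perimeter = 2·32·9.997·sin(180°/32) = 62.71 mm); the 25×18 cube at (4.5, 4.5) contributes its full rectangle (perimeter 86.00 mm); After the difference (first − rest): starting from the r=3.5 sphere, the r=10 sphere at (3.5, 10.5) partially overlaps it — only the 0.16 mm² overlap (of its 311.95 mm²) is removed, clipping the outline; the 25×18 cube at (4.5, 4.5) misses the remaining region (no effect) — boundary = 8.08 mm. So its perimeter = 8.08 mm. Layer 18 (z = 4.5): the r=3.5 sphere slices to a regular 32-gon of circumradius 3.354 (√(r²−h²) with h=1 from center) (perimeter = 2·32·3.354·sin(180°/32) = 21.04 mm); the r=10 sphere at (3.5, 10.5) slices to a regular 32-gon of circumradius 9.165 (√(r²−h²) with h=4 from center) (perimeter = 2·32·9.165·sin(180°/32) = 57.49 mm); the cube at (4.5, 4.5) is present — its section is the full 25×18 rectangle (perimeter 86.00 mm); Subtracting the remaining from the first: starting from the r=3.5 sphere, the r=10 sphere at (3.5, 10.5) partially overlaps it — only the 4.75 mm² overlap (of its 262.20 mm²) is removed, clipping the outline; the 25×18 cube at (4.5, 4.5) misses the remaining region (no effect) — boundary = 20.48 mm. So its perimeter = 20.48 mm. Layer 18 is larger (20.48 vs 8.08 mm).

layer 18 (z = 4.5 mm)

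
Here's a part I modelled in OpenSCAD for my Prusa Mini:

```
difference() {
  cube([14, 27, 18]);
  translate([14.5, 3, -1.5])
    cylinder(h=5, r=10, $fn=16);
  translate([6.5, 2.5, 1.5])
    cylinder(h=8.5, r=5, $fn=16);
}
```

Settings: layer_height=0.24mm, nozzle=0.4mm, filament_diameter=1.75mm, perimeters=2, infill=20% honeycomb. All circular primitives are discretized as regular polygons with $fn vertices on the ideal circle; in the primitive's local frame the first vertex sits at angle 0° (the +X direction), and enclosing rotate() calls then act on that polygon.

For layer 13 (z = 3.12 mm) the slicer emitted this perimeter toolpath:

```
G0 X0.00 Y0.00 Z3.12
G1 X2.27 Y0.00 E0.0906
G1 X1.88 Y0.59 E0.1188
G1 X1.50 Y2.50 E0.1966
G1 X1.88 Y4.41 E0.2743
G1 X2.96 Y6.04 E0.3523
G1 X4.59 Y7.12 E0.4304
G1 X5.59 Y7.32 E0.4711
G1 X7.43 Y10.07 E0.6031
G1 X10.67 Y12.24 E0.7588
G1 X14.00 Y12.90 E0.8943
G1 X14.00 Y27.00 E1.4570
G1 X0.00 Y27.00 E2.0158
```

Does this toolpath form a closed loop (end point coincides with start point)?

Start point (G0): (0.00, 0.00). End point (last G1): the path does not return to the start — open.

no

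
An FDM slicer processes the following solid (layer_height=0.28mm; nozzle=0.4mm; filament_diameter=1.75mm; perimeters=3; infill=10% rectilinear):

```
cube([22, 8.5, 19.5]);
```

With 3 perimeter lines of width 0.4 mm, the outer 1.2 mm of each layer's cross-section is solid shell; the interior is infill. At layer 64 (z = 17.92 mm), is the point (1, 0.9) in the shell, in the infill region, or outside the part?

shell

At z = 17.92 mm: the cube (footprint 22×8.5) is included at this height. Overall, the cross-section is a single solid region. The nearest boundary edge runs (0.00, 0.00)→(22.00, 0.00); distance from the point to it = 0.90 mm. The point is inside the cross-section, 0.90 mm from the nearest boundary — within the 1.2 mm shell band (3 × 0.4).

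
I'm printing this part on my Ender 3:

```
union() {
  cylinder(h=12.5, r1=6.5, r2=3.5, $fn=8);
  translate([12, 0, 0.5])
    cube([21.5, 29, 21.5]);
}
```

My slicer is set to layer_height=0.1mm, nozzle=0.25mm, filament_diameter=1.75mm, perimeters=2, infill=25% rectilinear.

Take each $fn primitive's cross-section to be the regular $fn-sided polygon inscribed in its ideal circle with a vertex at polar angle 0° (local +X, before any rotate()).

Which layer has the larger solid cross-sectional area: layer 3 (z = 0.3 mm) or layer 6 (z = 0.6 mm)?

layer 6 (z = 0.6 mm)

Layer 3 (z = 0.3): the cone contributes a regular 8-gon of circumradius 6.428 (interpolated between r1=6.5 and r2=3.5 at t=0.024) (area = (8/2)·6.428²·sin(360°/8) = 116.87 mm²); the cube at (12, 0) does not reach this height (z outside [0.5, 22]); Combining (union): only the cone is present, so the union is just that shape — area = 116.87 mm². So its area = 116.87 mm². Layer 6 (z = 0.6): the cone: at t=0.048 of its height the radius interpolates to r₁+(r₂−r₁)t = 6.356, giving a regular 8-gon of that circumradius (area = (8/2)·6.356²·sin(360°/8) = 114.26 mm²); the cube at (12, 0) (footprint 21.5×29) is included at this height (area 623.50 mm²); Combining (union): the 2 present regions are separate (no shared area or edge), so areas and boundary lengths simply add and each stays a separate island — area = 737.76 mm². So its area = 737.76 mm². Layer 6 is larger (737.76 vs 116.87 mm²).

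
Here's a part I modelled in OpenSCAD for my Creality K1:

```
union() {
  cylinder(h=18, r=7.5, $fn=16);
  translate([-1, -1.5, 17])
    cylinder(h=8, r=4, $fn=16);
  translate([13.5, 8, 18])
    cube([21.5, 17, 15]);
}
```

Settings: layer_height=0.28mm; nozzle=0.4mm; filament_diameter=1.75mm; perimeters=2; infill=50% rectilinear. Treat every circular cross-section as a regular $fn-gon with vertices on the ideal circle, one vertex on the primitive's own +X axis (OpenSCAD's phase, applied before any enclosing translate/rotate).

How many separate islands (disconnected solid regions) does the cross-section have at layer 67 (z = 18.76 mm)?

At z = 18.76 mm: the cylinder is not intersected at this z (z outside [0, 18]); the cylinder at (-1, -1.5): section is a regular 16-gon, circumradius r=4; the cube at (13.5, 8) is present — its section is the full 21.5×17 rectangle; Merging all regions: the 2 present regions are separate (no shared area or edge), so areas and boundary lengths simply add and each stays a separate island — 2 connected regions. Overall, the cross-section has 2 separate islands. Island count = 2.

2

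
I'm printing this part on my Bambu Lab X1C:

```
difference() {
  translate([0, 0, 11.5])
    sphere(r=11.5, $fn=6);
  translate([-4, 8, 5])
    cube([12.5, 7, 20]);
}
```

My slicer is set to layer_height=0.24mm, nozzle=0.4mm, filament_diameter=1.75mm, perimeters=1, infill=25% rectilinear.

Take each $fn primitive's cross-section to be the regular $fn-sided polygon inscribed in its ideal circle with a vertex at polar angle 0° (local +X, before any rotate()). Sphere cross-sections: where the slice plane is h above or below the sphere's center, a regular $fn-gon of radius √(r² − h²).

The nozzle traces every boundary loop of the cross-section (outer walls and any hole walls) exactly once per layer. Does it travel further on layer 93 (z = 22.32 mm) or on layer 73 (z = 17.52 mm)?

Layer 93 (z = 22.32): the r=11.5 sphere contributes a regular 6-gon of circumradius √(11.5²−10.82²) = 3.896 (perimeter = 2·6·3.896·sin(180°/6) = 23.38 mm); the cube at (-4, 8) (footprint 12.5×7) is included at this height (perimeter 39.00 mm); Subtracting the remaining from the first: starting from the r=11.5 sphere, the 12.5×7 cube at (-4, 8) misses the remaining region (no effect) — boundary = 23.38 mm. So its perimeter = 23.38 mm. Layer 73 (z = 17.52): the r=11.5 sphere contributes a regular 6-gon of circumradius √(11.5²−6.02²) = 9.798 (perimeter = 2·6·9.798·sin(180°/6) = 58.79 mm); the 12.5×7 cube at (-4, 8) contributes its full rectangle (perimeter 39.00 mm); Taking the first minus the rest: starting from the r=11.5 sphere, the 12.5×7 cube at (-4, 8) partially overlaps it — only the 4.39 mm² overlap (of its 87.50 mm²) is removed, clipping the outline — boundary = 59.00 mm. So its perimeter = 59.00 mm. Layer 73 is larger (59.00 vs 23.38 mm).

layer 73 (z = 17.52 mm)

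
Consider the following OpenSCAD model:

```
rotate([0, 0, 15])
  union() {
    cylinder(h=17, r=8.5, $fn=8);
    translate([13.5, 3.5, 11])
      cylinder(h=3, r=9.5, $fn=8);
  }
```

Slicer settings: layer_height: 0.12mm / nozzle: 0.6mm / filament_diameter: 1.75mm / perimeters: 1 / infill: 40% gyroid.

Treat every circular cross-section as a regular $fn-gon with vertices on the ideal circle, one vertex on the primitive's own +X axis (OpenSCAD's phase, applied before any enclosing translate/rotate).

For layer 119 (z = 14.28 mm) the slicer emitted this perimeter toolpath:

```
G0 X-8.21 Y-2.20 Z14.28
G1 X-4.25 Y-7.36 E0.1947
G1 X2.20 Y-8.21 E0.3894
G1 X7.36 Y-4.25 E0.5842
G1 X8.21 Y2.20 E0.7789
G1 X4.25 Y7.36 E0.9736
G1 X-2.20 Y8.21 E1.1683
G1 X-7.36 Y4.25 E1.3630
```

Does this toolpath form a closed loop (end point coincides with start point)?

Start point (G0): (-8.21, -2.20). End point (last G1): the path does not return to the start — open.

no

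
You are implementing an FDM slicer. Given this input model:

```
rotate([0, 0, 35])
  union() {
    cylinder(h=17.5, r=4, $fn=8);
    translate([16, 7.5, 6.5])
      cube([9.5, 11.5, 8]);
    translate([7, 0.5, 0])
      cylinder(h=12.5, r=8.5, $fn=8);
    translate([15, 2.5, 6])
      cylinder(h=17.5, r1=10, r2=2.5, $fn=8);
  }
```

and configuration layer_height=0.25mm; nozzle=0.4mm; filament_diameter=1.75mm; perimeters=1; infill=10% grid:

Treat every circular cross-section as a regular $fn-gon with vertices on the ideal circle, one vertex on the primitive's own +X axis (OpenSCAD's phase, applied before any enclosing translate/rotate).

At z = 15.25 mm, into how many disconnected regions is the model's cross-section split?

At z = 15.25 mm: the cylinder: section is a regular 8-gon, circumradius r=4; the cube at (16, 7.5) is absent (z outside [6.5, 14.5]); the cylinder at (7, 0.5) is not intersected at this z (z outside [0, 12.5]); the cone at (15, 2.5) contributes a regular 8-gon of circumradius 6.036 (interpolated between r1=10 and r2=2.5 at t=0.529); Combining (union): the 2 present regions are separate (no shared area or edge), so areas and boundary lengths simply add and each stays a separate island — 2 connected regions; (whole slice rotated 35° about Z — lengths, areas and connectivity unchanged). The result has 2 disconnected regions.

2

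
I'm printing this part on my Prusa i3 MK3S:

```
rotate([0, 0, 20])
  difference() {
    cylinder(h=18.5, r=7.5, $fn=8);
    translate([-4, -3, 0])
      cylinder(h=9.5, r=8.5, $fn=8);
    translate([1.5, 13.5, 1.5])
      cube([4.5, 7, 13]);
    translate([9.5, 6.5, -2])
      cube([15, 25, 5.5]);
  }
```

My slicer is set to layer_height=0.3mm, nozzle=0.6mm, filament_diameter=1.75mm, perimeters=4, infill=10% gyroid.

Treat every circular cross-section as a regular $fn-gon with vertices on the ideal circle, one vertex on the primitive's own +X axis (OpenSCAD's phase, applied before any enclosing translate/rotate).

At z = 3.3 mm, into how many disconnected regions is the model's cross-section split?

At z = 3.3 mm: the r=7.5 cylinder contributes a regular 8-gon of circumradius 7.5; the r=8.5 cylinder at (-4, -3) contributes a regular 8-gon of circumradius 8.5; the 4.5×7 cube at (1.5, 13.5) contributes its full rectangle; the cube at (9.5, 6.5) (footprint 15×25) is included at this height; Taking the first minus the rest: starting from the r=7.5 cylinder, the r=8.5 cylinder at (-4, -3) partially overlaps it — only the 105.79 mm² overlap (of its 204.35 mm²) is removed, clipping the outline; the 4.5×7 cube at (1.5, 13.5) misses the remaining region (no effect); the 15×25 cube at (9.5, 6.5) misses the remaining region (no effect) — 1 connected region; (whole slice rotated 20° about Z — lengths, areas and connectivity unchanged). The result has 1 disconnected region.

1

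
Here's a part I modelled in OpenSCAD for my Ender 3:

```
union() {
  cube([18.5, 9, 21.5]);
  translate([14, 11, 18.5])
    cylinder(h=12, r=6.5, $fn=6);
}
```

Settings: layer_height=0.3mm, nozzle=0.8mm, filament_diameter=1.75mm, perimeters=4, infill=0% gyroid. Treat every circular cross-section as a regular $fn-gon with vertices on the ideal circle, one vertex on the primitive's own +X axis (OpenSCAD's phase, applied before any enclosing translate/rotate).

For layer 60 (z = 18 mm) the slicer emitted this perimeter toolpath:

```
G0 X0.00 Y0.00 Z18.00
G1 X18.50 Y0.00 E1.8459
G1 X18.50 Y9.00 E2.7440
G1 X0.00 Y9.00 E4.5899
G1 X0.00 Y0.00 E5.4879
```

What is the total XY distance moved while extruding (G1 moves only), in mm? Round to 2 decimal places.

Sum the Euclidean lengths of each G1 segment: total = 55.00 mm.

55.00 mm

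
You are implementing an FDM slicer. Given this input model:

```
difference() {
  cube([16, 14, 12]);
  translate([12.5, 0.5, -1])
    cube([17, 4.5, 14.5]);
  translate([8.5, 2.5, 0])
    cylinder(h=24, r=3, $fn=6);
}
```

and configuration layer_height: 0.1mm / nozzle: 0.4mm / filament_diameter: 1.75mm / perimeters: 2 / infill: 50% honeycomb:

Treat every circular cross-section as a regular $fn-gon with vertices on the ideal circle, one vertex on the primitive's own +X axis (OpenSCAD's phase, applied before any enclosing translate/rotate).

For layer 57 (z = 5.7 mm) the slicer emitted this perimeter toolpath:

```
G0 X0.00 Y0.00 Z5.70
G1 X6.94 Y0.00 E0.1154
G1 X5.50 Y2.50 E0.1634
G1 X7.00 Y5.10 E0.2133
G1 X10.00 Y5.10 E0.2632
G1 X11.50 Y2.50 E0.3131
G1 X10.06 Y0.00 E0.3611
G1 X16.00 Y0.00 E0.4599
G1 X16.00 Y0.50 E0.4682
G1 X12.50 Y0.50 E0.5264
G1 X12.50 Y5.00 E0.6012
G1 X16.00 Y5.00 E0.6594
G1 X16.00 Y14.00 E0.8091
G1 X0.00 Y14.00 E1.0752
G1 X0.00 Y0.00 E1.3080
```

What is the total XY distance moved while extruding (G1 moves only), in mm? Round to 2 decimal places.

78.65 mm

Sum the Euclidean lengths of each G1 segment: total = 78.65 mm.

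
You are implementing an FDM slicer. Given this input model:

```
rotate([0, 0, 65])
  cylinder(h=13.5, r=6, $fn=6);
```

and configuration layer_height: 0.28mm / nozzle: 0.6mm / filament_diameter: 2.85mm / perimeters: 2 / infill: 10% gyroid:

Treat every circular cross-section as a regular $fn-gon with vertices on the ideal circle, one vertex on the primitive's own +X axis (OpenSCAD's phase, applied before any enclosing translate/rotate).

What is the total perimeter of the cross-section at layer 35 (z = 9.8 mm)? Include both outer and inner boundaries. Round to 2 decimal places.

At z = 9.8 mm: the cylinder: section is a regular 6-gon, circumradius r=6 (perimeter = 2·6·6.000·sin(180°/6) = 36.00 mm); (rotated 65° about Z; rotation is an isometry so areas/perimeters/island counts are preserved). Overall, the cross-section is a single solid region. Total boundary length (outer) = 36.00 mm.

36.00 mm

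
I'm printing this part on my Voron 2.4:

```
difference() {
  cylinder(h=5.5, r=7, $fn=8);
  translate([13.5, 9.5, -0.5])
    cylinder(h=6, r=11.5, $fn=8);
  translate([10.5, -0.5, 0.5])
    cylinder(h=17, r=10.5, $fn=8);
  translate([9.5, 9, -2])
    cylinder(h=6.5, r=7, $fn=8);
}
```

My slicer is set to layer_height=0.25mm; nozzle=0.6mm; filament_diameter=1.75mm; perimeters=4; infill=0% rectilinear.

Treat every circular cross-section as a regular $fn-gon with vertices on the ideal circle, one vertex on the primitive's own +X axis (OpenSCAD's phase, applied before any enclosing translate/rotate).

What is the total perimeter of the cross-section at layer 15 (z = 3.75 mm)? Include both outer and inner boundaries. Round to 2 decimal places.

39.72 mm

At z = 3.75 mm: the cylinder: section is a regular 8-gon, circumradius r=7 (perimeter = 2·8·7.000·sin(180°/8) = 42.86 mm); the cylinder at (13.5, 9.5): section is a regular 8-gon, circumradius r=11.5 (perimeter = 2·8·11.500·sin(180°/8) = 70.41 mm); the cylinder at (10.5, -0.5): section is a regular 8-gon, circumradius r=10.5 (perimeter = 2·8·10.500·sin(180°/8) = 64.29 mm); the cylinder at (9.5, 9): section is a regular 8-gon, circumradius r=7 (perimeter = 2·8·7.000·sin(180°/8) = 42.86 mm); After the difference (first − rest): starting from the r=7 cylinder, the r=11.5 cylinder at (13.5, 9.5) partially overlaps it — only the 4.38 mm² overlap (of its 374.06 mm²) is removed, clipping the outline; the r=10.5 cylinder at (10.5, -0.5) partially overlaps it — only the 47.50 mm² overlap (of its 311.83 mm²) is removed, clipping the outline; the r=7 cylinder at (9.5, 9) misses the remaining region (no effect) — boundary = 39.72 mm. Overall, the cross-section is a single solid region. Total boundary length (outer) = 39.72 mm.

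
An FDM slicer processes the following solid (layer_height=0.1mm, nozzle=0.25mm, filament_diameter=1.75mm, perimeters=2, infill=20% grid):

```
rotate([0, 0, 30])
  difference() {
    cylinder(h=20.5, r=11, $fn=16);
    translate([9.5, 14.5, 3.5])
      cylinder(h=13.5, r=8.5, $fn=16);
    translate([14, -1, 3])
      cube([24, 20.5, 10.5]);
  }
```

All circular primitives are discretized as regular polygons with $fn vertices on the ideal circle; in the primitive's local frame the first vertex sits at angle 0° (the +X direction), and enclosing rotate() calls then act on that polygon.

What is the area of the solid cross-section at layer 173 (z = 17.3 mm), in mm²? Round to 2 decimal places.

At z = 17.3 mm: the r=11 cylinder contributes a regular 16-gon of circumradius 11 (area = (16/2)·11.000²·sin(360°/16) = 370.44 mm²); the cylinder at (9.5, 14.5) is not intersected at this z (z outside [3.5, 17]); the cube at (14, -1) is not intersected at this z (z outside [3, 13.5]); After the difference (first − rest): none of the subtracted shapes is present at this height, so the r=11 cylinder is unchanged — area = 370.44 mm²; (rotated 30° about Z; rotation is an isometry so areas/perimeters/island counts are preserved). Overall, the cross-section is a single solid region. Net area = 370.44 mm².

370.44 mm²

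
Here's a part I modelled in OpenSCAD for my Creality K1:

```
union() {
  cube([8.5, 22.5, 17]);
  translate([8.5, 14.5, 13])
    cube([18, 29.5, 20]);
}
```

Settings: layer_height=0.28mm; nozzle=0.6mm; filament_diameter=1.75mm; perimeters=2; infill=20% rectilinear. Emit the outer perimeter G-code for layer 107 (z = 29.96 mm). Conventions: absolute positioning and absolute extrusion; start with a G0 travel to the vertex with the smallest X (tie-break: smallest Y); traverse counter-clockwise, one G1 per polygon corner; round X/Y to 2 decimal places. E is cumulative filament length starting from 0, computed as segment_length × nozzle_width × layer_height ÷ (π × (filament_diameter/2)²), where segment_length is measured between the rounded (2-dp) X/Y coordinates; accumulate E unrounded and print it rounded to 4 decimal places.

At z = 29.96 mm: the cube is absent (z outside [0, 17]); the cube at (8.5, 14.5) is present — its section is the full 18×29.5 rectangle; Combining (union): only the 18×29.5 cube at (8.5, 14.5) is present, so the union is just that shape — 1 connected region. The outline is a single polygon with 4 vertices. Extrusion per mm of travel: 0.6 × 0.28 / (π × 0.875²) = 0.069846. Accumulating E over each segment gives final E = 6.6354.

G0 X8.50 Y14.50 Z29.96
G1 X26.50 Y14.50 E1.2572
G1 X26.50 Y44.00 E3.3177
G1 X8.50 Y44.00 E4.5749
G1 X8.50 Y14.50 E6.6354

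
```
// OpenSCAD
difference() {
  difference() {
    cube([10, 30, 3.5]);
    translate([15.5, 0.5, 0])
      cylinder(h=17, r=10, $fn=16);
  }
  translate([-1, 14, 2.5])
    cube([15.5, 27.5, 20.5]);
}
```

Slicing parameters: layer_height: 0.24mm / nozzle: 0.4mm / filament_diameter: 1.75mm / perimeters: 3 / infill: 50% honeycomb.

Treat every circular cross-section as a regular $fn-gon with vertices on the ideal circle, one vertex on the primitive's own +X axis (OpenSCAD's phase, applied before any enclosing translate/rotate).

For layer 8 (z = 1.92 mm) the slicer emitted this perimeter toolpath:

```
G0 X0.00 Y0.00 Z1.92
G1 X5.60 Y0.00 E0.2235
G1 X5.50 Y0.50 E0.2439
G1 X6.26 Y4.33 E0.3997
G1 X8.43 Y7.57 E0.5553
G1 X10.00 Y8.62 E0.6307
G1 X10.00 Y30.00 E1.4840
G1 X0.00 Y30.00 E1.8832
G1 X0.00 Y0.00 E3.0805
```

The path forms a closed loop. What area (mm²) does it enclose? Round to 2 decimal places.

Apply the shoelace formula to the sequence of (X, Y) vertices; enclosed area = 272.57 mm².

272.57 mm²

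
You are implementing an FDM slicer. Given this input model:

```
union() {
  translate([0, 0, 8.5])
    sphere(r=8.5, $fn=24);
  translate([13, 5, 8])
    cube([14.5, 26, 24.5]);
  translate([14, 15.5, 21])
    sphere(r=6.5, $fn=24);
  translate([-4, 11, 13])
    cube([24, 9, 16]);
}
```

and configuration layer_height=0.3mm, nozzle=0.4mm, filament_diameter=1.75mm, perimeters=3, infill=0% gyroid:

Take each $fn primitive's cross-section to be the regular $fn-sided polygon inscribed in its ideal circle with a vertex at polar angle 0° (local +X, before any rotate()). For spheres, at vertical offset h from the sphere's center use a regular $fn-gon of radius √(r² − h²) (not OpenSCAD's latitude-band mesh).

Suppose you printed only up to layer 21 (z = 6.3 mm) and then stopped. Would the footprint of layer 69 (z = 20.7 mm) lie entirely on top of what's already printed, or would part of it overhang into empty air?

Compare the two slices. At z = 6.3: the r=8.5 sphere slices to a regular 24-gon of circumradius 8.210 (√(r²−h²) with h=2.2 from center) (area = (24/2)·8.210²·sin(360°/24) = 209.36 mm²); the cube at (13, 5) is not intersected at this z (z outside [8, 32.5]); the sphere at (14, 15.5) is absent (|z−center|=14.700 > r=6.5); the cube at (-4, 11) does not reach this height (z outside [13, 29]); Combining (union): only the r=8.5 sphere is present, so the union is just that shape — area = 209.36 mm². At z = 20.7: the sphere is absent (|z−center|=12.200 > r=8.5); the cube at (13, 5) is present — its section is the full 14.5×26 rectangle (area 377.00 mm²); the r=6.5 sphere at (14, 15.5) slices to a regular 24-gon of circumradius 6.493 (√(r²−h²) with h=0.3 from center) (area = (24/2)·6.493²·sin(360°/24) = 130.94 mm²); the cube at (-4, 11) is present — its section is the full 24×9 rectangle (area 216.00 mm²); Merging all regions: the regions partially overlap — summed areas 723.94 mm² minus the doubly-counted overlap 185.30 mm² gives 538.65 mm² — area = 538.65 mm². Checking containment: at z = 20.7 the cross-section extends beyond the z = 6.3 cross-section by about 538.65 mm².

part overhangs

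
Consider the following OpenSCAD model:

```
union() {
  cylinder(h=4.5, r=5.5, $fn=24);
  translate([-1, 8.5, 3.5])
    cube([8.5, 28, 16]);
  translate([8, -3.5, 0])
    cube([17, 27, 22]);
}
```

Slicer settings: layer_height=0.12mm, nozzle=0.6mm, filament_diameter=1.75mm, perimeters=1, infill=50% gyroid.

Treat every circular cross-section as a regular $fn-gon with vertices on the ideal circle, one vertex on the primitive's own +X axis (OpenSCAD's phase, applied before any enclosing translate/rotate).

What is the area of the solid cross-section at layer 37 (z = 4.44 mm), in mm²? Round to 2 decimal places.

790.95 mm²

At z = 4.44 mm: the r=5.5 cylinder contributes a regular 24-gon of circumradius 5.5 (area = (24/2)·5.500²·sin(360°/24) = 93.95 mm²); the 8.5×28 cube at (-1, 8.5) contributes its full rectangle (area 238.00 mm²); the cube at (8, -3.5) is present — its section is the full 17×27 rectangle (area 459.00 mm²); Combining (union): the 3 present regions are separate (no shared area or edge), so areas and boundary lengths simply add and each stays a separate island — area = 790.95 mm². Overall, the cross-section has 3 separate islands. Net area = 790.95 mm².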